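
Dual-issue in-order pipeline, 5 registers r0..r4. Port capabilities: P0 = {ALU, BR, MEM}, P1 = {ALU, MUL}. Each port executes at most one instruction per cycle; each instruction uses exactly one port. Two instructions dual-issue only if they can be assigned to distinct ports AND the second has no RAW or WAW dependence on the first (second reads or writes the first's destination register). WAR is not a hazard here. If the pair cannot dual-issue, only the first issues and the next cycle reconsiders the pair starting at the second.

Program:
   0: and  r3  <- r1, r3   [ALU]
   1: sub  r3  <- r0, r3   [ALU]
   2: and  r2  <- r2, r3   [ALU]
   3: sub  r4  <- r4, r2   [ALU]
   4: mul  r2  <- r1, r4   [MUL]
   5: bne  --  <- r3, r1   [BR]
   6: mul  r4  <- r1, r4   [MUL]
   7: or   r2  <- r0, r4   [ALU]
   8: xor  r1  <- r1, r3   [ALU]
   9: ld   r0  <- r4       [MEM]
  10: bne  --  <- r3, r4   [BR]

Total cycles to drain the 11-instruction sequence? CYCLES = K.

CYCLES = 9

  cy0 -> i0 (and) RAW+WAW r3
  cy1 -> i1 (sub) RAW r3
  cy2 -> i2 (and) RAW r2
  cy3 -> i3 (sub) RAW r4
  cy4 -> i4+i5 (mul bne) dual
  cy5 -> i6 (mul) RAW r4
  cy6 -> i7+i8 (or xor) dual
  cy7 -> i9 (ld) no-port MEM/BR
  cy8 -> i10 (bne) tail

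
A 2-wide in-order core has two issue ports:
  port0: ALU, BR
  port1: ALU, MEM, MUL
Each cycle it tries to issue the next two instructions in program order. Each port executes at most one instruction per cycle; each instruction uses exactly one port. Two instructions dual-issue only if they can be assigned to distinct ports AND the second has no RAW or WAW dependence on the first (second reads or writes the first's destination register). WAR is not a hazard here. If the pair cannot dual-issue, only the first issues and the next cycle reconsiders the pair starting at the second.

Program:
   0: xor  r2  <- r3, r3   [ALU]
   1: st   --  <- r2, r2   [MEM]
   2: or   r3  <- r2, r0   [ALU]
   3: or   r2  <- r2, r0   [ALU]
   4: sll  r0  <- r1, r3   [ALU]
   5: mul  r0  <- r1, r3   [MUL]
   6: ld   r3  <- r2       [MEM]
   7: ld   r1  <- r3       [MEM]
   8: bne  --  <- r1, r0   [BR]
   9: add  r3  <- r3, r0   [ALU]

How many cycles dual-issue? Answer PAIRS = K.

0. xor.ALU @i0  | RAW r2
1. st.MEM or.ALU @i1+i2  | dual
2. or.ALU sll.ALU @i3+i4  | dual
3. mul.MUL @i5  | no-port MUL/MEM
4. ld.MEM @i6  | no-port MEM/MEM
5. ld.MEM @i7  | RAW r1
6. bne.BR add.ALU @i8+i9  | dual

PAIRS = 3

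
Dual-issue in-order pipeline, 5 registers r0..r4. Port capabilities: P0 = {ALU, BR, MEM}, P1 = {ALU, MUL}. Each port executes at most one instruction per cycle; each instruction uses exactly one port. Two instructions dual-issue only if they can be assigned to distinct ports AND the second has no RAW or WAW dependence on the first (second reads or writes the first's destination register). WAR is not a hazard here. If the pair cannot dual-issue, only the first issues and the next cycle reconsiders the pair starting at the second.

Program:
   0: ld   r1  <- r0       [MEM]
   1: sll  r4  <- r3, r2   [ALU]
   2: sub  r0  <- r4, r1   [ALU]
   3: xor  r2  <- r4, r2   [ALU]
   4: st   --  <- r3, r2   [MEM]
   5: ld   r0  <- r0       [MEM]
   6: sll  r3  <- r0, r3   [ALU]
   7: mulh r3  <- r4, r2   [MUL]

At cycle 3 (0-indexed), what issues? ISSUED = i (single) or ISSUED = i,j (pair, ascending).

ISSUED = 5

t=0 i0/i1:ld sll ; pair
t=1 i2/i3:sub xor ; pair
t=2 i4:st ; no-port MEM/MEM
t=3 i5:ld ; RAW r0
t=4 i6:sll ; WAW r3
t=5 i7:mulh ; tail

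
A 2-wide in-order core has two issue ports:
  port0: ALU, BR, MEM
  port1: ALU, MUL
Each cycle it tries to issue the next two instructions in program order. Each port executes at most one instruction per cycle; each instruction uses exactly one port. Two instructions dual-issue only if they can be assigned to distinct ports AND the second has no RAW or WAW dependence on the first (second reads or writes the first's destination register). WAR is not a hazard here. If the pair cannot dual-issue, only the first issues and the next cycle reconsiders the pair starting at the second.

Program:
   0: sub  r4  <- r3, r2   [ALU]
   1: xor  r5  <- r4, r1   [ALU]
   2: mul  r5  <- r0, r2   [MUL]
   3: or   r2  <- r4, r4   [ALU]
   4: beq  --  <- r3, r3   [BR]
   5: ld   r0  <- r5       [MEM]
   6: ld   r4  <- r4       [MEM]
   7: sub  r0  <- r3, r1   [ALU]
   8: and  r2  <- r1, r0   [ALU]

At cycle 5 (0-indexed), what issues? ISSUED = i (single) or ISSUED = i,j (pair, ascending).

t=0 i0:sub.ALU ; RAW r4
t=1 i1:xor.ALU ; WAW r5
t=2 i2&i3:mul.MUL/or.ALU ; 2-wide
t=3 i4:beq.BR ; no-port BR/MEM
t=4 i5:ld.MEM ; no-port MEM/MEM
t=5 i6&i7:ld.MEM/sub.ALU ; 2-wide
t=6 i8:and.ALU ; tail

ISSUED = 6,7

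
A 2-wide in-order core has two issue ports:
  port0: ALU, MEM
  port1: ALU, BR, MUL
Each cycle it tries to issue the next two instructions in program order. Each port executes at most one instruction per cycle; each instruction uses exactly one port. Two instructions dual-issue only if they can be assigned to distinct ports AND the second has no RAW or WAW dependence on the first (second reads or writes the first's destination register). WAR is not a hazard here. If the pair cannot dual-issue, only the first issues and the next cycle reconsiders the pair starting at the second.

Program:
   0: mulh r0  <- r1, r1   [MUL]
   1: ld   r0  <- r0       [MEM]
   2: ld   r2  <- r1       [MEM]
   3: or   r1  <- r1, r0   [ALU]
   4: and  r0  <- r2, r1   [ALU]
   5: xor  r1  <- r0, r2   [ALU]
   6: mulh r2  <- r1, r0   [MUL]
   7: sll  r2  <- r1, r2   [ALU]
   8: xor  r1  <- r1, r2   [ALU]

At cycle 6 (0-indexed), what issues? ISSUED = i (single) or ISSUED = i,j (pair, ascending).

[0] i0  mulh.MUL  -- RAW+WAW r0
[1] i1  ld.MEM  -- no-port MEM/MEM
[2] i2+i3  ld.MEM+or.ALU  -- 2-wide
[3] i4  and.ALU  -- RAW r0
[4] i5  xor.ALU  -- RAW r1
[5] i6  mulh.MUL  -- RAW+WAW r2
[6] i7  sll.ALU  -- RAW r2
[7] i8  xor.ALU  -- tail

ISSUED = 7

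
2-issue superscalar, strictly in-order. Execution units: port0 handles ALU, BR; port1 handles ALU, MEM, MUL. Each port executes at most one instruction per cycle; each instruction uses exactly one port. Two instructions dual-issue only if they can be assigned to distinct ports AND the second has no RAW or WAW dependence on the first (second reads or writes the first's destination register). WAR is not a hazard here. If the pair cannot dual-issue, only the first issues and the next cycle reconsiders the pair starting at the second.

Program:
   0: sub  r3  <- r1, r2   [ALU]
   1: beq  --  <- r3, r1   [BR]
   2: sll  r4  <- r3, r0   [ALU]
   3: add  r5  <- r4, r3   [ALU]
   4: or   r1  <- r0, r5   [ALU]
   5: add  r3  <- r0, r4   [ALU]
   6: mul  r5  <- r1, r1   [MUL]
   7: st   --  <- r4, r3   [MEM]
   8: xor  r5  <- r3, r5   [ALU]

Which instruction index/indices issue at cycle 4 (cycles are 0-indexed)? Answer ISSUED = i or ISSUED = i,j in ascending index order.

ISSUED = 6

  cy0 -> i0 (sub.ALU) RAW r3
  cy1 -> i1/i2 (beq.BR sll.ALU) dual
  cy2 -> i3 (add.ALU) RAW r5
  cy3 -> i4/i5 (or.ALU add.ALU) dual
  cy4 -> i6 (mul.MUL) no-port MUL/MEM
  cy5 -> i7/i8 (st.MEM xor.ALU) dual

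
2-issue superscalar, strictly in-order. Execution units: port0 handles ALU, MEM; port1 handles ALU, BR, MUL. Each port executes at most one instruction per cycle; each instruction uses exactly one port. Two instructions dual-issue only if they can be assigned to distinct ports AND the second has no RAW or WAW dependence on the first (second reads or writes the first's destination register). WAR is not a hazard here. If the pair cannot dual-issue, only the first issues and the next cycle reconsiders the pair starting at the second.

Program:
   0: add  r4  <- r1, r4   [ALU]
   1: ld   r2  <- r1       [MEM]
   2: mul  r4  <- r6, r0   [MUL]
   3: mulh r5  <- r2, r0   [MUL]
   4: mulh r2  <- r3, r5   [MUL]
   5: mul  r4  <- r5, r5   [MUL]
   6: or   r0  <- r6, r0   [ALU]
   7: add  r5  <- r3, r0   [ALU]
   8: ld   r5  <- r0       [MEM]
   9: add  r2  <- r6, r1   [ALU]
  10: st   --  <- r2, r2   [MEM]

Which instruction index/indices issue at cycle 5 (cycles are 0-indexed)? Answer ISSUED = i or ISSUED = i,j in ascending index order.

  cy0 -> i0,i1 (add.ALU/ld.MEM) pair
  cy1 -> i2 (mul.MUL) no-port MUL/MUL
  cy2 -> i3 (mulh.MUL) no-port MUL/MUL
  cy3 -> i4 (mulh.MUL) no-port MUL/MUL
  cy4 -> i5,i6 (mul.MUL/or.ALU) pair
  cy5 -> i7 (add.ALU) WAW r5
  cy6 -> i8,i9 (ld.MEM/add.ALU) pair
  cy7 -> i10 (st.MEM) tail

ISSUED = 7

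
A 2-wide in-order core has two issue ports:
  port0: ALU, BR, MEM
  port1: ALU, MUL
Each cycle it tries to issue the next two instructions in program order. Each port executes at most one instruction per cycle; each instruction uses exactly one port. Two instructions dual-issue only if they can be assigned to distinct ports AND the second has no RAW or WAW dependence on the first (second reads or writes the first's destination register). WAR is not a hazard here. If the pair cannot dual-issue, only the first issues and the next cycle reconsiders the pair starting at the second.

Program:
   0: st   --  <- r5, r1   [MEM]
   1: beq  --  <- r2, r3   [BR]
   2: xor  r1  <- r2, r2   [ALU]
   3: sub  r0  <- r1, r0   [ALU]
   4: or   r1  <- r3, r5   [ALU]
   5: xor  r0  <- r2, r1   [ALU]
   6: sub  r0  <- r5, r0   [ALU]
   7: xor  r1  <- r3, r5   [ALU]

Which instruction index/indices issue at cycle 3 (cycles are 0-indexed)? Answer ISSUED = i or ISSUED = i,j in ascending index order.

0. st.MEM @i0  | no-port MEM/BR
1. beq.BR+xor.ALU @i1,i2  | 2-wide
2. sub.ALU+or.ALU @i3,i4  | 2-wide
3. xor.ALU @i5  | RAW+WAW r0
4. sub.ALU+xor.ALU @i6,i7  | 2-wide

ISSUED = 5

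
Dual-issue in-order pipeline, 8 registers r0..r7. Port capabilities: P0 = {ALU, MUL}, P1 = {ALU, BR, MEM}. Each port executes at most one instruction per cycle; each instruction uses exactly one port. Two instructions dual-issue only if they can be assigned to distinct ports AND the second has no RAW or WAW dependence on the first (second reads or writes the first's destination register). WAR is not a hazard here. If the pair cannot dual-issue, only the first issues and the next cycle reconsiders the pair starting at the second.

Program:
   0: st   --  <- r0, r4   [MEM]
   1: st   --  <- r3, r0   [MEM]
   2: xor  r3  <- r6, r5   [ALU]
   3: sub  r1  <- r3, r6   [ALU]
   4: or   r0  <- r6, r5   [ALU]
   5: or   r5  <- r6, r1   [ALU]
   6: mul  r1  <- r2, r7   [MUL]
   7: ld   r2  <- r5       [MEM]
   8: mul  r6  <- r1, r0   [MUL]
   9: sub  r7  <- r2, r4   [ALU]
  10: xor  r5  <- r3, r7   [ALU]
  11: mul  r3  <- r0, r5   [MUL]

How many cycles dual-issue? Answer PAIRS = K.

  cy0 -> i0 (st.MEM) no-port MEM/MEM
  cy1 -> i1&i2 (st.MEM+xor.ALU) 2-wide
  cy2 -> i3&i4 (sub.ALU+or.ALU) 2-wide
  cy3 -> i5&i6 (or.ALU+mul.MUL) 2-wide
  cy4 -> i7&i8 (ld.MEM+mul.MUL) 2-wide
  cy5 -> i9 (sub.ALU) RAW r7
  cy6 -> i10 (xor.ALU) RAW r5
  cy7 -> i11 (mul.MUL) tail

PAIRS = 4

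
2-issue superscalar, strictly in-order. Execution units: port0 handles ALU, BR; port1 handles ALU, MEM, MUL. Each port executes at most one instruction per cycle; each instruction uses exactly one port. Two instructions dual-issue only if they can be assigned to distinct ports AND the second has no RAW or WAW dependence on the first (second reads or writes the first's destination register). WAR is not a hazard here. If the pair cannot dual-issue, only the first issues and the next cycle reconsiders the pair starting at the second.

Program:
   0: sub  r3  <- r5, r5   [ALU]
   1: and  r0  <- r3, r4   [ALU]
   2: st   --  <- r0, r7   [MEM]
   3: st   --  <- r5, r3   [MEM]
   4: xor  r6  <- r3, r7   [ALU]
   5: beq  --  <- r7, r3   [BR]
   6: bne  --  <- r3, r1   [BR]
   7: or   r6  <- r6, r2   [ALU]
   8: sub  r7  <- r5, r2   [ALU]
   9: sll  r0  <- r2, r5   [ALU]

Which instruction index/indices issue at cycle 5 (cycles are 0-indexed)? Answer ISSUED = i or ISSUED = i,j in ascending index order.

ISSUED = 6,7

[0] i0  sub.ALU  -- RAW r3
[1] i1  and.ALU  -- RAW r0
[2] i2  st.MEM  -- no-port MEM/MEM
[3] i3+i4  st.MEM/xor.ALU  -- dual
[4] i5  beq.BR  -- no-port BR/BR
[5] i6+i7  bne.BR/or.ALU  -- dual
[6] i8+i9  sub.ALU/sll.ALU  -- dual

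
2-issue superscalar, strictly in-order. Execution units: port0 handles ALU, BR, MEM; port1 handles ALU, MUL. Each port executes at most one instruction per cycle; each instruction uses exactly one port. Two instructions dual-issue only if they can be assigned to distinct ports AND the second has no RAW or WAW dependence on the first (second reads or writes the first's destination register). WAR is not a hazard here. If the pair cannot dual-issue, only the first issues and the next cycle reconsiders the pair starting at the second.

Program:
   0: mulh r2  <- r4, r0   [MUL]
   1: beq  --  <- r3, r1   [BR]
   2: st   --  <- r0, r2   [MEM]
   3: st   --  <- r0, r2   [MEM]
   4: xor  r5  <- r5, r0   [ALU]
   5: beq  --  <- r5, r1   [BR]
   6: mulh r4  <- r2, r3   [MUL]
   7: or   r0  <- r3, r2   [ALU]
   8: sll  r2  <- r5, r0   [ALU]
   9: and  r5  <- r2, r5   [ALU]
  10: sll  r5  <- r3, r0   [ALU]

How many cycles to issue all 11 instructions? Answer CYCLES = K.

CYCLES = 8

#0 head=0: mulh/beq i0,i1 2-wide
#1 head=2: st i2 no-port MEM/MEM
#2 head=3: st/xor i3,i4 2-wide
#3 head=5: beq/mulh i5,i6 2-wide
#4 head=7: or i7 RAW r0
#5 head=8: sll i8 RAW r2
#6 head=9: and i9 WAW r5
#7 head=10: sll i10 tail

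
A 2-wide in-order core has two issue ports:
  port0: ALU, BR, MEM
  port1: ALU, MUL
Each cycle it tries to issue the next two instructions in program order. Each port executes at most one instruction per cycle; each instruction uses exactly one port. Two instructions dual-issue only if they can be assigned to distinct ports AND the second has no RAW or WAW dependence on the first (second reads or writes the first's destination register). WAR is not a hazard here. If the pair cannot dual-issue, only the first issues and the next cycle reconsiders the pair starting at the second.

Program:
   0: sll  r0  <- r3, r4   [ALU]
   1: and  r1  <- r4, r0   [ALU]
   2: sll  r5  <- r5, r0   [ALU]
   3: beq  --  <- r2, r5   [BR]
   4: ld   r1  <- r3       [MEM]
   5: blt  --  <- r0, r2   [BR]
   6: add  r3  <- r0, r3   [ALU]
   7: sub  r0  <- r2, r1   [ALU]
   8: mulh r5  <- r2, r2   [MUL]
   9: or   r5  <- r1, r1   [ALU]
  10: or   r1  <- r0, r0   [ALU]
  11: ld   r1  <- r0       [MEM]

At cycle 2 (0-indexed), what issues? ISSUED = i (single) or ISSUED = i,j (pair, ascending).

ISSUED = 3

0. sll @i0  | RAW r0
1. and/sll @i1/i2  | 2-wide
2. beq @i3  | no-port BR/MEM
3. ld @i4  | no-port MEM/BR
4. blt/add @i5/i6  | 2-wide
5. sub/mulh @i7/i8  | 2-wide
6. or/or @i9/i10  | 2-wide
7. ld @i11  | tail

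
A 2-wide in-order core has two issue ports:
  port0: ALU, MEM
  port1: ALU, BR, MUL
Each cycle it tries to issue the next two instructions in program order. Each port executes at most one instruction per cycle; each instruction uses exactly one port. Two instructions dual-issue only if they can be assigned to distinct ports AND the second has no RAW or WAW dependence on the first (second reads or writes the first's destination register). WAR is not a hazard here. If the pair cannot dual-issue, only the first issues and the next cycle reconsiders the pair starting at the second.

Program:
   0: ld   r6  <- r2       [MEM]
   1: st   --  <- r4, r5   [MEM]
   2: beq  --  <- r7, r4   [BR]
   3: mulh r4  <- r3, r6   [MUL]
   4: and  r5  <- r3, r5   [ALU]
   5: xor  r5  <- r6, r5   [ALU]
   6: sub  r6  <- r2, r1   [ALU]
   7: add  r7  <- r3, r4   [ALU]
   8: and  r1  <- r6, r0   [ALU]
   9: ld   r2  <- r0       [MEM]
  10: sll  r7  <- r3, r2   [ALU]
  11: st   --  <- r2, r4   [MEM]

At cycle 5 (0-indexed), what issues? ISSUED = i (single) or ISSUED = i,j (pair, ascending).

ISSUED = 9

#0 head=0: ld.MEM i0 no-port MEM/MEM
#1 head=1: st.MEM beq.BR i1/i2 dual
#2 head=3: mulh.MUL and.ALU i3/i4 dual
#3 head=5: xor.ALU sub.ALU i5/i6 dual
#4 head=7: add.ALU and.ALU i7/i8 dual
#5 head=9: ld.MEM i9 RAW r2
#6 head=10: sll.ALU st.MEM i10/i11 dual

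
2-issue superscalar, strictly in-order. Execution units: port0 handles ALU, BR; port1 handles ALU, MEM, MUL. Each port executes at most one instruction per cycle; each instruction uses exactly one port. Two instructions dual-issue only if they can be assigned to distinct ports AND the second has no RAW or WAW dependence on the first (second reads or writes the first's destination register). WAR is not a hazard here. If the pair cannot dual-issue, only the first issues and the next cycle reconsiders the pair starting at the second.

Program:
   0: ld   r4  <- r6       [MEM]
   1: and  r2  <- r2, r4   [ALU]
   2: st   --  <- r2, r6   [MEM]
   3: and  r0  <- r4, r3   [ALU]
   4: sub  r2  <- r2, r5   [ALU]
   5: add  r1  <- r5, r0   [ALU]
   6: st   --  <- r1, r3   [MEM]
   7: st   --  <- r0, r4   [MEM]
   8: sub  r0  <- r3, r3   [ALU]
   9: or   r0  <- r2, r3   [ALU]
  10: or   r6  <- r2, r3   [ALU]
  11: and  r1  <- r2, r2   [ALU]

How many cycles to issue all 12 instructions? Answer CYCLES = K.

t=0 i0:ld ; RAW r4
t=1 i1:and ; RAW r2
t=2 i2,i3:st+and ; dual
t=3 i4,i5:sub+add ; dual
t=4 i6:st ; no-port MEM/MEM
t=5 i7,i8:st+sub ; dual
t=6 i9,i10:or+or ; dual
t=7 i11:and ; tail

CYCLES = 8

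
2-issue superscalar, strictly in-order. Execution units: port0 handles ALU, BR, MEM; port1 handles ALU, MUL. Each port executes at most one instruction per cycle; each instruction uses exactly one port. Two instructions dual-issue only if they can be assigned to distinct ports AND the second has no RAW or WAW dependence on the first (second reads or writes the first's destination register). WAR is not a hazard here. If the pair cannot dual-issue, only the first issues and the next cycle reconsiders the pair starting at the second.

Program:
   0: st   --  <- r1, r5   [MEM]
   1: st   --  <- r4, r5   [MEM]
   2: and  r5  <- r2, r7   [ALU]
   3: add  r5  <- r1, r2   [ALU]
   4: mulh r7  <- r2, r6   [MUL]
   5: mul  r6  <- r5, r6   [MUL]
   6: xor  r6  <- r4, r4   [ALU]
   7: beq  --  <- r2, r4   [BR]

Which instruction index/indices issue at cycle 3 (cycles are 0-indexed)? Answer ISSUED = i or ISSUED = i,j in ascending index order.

0. st.MEM @i0  | no-port MEM/MEM
1. st.MEM/and.ALU @i1+i2  | 2-wide
2. add.ALU/mulh.MUL @i3+i4  | 2-wide
3. mul.MUL @i5  | WAW r6
4. xor.ALU/beq.BR @i6+i7  | 2-wide

ISSUED = 5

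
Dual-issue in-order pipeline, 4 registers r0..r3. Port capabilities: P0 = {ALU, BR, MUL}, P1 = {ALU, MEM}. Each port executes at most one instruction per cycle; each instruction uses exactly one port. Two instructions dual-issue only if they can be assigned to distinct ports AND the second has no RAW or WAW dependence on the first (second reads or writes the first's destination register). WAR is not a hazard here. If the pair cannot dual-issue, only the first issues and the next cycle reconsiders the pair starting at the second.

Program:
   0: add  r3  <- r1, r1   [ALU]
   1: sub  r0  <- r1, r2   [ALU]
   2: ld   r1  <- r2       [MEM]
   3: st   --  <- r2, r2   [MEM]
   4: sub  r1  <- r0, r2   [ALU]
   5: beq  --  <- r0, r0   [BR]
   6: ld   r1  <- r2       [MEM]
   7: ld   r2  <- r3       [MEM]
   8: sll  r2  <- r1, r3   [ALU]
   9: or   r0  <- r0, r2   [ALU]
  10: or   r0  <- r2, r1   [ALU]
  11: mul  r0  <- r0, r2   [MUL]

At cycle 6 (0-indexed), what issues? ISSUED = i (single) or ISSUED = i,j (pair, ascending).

#0 head=0: add.ALU;sub.ALU i0,i1 dual
#1 head=2: ld.MEM i2 no-port MEM/MEM
#2 head=3: st.MEM;sub.ALU i3,i4 dual
#3 head=5: beq.BR;ld.MEM i5,i6 dual
#4 head=7: ld.MEM i7 WAW r2
#5 head=8: sll.ALU i8 RAW r2
#6 head=9: or.ALU i9 WAW r0
#7 head=10: or.ALU i10 RAW+WAW r0
#8 head=11: mul.MUL i11 tail

ISSUED = 9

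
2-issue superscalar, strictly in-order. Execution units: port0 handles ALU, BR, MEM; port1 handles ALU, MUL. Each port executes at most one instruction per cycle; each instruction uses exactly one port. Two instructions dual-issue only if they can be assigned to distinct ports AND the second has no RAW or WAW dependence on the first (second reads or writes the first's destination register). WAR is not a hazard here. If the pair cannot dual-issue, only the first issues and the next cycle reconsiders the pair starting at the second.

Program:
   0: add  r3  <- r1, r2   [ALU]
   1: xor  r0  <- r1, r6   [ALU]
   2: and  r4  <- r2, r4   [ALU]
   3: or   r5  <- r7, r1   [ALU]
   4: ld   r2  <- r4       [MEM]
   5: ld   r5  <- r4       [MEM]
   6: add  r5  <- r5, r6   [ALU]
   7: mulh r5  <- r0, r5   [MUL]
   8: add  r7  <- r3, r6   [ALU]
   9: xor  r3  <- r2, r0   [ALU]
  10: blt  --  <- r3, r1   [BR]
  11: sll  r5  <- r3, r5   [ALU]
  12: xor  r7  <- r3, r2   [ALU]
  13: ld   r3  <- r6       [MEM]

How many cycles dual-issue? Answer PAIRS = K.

PAIRS = 5

#0 head=0: add xor i0&i1 2-wide
#1 head=2: and or i2&i3 2-wide
#2 head=4: ld i4 no-port MEM/MEM
#3 head=5: ld i5 RAW+WAW r5
#4 head=6: add i6 RAW+WAW r5
#5 head=7: mulh add i7&i8 2-wide
#6 head=9: xor i9 RAW r3
#7 head=10: blt sll i10&i11 2-wide
#8 head=12: xor ld i12&i13 2-wide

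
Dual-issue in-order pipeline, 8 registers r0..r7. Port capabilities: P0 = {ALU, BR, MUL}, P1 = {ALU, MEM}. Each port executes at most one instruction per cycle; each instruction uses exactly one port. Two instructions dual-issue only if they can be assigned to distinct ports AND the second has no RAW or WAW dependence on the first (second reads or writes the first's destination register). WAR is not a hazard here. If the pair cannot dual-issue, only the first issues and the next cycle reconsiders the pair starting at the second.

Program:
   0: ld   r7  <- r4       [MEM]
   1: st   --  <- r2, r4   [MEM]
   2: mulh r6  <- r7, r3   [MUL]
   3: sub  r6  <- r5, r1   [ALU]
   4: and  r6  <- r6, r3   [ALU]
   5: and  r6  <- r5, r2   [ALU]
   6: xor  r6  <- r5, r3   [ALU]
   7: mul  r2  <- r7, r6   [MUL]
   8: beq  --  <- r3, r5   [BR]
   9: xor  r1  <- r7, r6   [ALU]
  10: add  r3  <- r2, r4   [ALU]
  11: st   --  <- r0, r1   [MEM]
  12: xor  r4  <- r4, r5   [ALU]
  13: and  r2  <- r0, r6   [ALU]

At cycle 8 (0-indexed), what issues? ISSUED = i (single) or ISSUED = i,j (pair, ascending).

ISSUED = 10,11

t=0 i0:ld.MEM ; no-port MEM/MEM
t=1 i1+i2:st.MEM+mulh.MUL ; dual
t=2 i3:sub.ALU ; RAW+WAW r6
t=3 i4:and.ALU ; WAW r6
t=4 i5:and.ALU ; WAW r6
t=5 i6:xor.ALU ; RAW r6
t=6 i7:mul.MUL ; no-port MUL/BR
t=7 i8+i9:beq.BR+xor.ALU ; dual
t=8 i10+i11:add.ALU+st.MEM ; dual
t=9 i12+i13:xor.ALU+and.ALU ; dual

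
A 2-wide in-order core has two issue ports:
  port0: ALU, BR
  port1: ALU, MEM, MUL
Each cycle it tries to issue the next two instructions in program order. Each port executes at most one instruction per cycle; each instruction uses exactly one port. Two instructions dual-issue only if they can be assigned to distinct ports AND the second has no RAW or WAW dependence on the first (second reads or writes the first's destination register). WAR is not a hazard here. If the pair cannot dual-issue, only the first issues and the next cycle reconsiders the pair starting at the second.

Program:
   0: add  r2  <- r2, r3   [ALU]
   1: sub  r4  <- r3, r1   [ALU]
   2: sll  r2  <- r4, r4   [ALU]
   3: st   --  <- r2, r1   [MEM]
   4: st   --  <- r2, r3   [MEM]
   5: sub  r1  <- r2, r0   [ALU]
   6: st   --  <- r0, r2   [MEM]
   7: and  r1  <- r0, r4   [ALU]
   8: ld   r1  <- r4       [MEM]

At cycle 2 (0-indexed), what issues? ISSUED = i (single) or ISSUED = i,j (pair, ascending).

ISSUED = 3

  cy0 -> i0,i1 (add.ALU+sub.ALU) dual
  cy1 -> i2 (sll.ALU) RAW r2
  cy2 -> i3 (st.MEM) no-port MEM/MEM
  cy3 -> i4,i5 (st.MEM+sub.ALU) dual
  cy4 -> i6,i7 (st.MEM+and.ALU) dual
  cy5 -> i8 (ld.MEM) tail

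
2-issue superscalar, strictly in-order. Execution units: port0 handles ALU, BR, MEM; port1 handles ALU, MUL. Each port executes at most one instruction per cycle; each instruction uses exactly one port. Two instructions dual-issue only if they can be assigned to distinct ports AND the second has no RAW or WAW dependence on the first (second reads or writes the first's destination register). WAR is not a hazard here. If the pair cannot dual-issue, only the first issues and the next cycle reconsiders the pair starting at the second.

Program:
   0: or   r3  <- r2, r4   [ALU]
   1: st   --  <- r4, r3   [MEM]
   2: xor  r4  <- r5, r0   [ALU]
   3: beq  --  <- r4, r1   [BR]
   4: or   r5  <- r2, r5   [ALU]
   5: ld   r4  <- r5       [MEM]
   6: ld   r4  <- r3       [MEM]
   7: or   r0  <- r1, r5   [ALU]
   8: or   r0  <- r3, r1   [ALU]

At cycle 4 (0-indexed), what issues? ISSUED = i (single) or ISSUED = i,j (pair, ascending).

ISSUED = 6,7

c0: i0 or.ALU  RAW r3
c1: i1,i2 st.MEM xor.ALU  dual
c2: i3,i4 beq.BR or.ALU  dual
c3: i5 ld.MEM  no-port MEM/MEM
c4: i6,i7 ld.MEM or.ALU  dual
c5: i8 or.ALU  tail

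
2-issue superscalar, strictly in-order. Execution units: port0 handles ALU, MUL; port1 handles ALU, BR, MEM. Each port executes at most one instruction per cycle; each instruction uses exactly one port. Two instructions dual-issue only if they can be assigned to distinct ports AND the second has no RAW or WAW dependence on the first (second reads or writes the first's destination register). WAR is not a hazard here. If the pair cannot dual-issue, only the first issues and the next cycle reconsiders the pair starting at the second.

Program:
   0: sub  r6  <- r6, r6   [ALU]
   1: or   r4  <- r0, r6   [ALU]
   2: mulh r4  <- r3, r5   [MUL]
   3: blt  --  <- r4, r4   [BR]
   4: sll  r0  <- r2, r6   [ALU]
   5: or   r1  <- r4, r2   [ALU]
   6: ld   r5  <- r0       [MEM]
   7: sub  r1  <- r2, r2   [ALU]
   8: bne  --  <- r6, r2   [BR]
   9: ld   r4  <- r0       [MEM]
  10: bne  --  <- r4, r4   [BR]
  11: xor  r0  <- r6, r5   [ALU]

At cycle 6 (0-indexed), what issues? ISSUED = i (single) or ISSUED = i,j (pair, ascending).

ISSUED = 9

t=0 i0:sub.ALU ; RAW r6
t=1 i1:or.ALU ; WAW r4
t=2 i2:mulh.MUL ; RAW r4
t=3 i3/i4:blt.BR/sll.ALU ; 2-wide
t=4 i5/i6:or.ALU/ld.MEM ; 2-wide
t=5 i7/i8:sub.ALU/bne.BR ; 2-wide
t=6 i9:ld.MEM ; no-port MEM/BR
t=7 i10/i11:bne.BR/xor.ALU ; 2-wide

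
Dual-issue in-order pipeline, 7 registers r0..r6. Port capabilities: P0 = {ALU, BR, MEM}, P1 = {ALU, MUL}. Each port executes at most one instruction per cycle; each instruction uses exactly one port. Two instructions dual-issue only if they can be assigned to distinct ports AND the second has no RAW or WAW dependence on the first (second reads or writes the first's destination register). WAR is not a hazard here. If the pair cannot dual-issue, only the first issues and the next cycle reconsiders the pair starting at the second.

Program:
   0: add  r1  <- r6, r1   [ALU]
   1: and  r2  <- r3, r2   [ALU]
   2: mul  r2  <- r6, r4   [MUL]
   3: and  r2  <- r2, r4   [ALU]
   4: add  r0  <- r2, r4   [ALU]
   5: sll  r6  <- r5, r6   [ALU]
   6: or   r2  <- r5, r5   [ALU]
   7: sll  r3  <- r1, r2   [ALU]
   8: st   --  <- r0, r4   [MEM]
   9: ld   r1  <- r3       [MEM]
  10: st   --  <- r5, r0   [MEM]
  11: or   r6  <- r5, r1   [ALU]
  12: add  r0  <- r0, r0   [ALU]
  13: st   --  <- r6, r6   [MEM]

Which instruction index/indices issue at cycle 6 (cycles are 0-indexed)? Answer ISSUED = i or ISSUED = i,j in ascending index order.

c0: i0&i1 add.ALU/and.ALU  pair
c1: i2 mul.MUL  RAW+WAW r2
c2: i3 and.ALU  RAW r2
c3: i4&i5 add.ALU/sll.ALU  pair
c4: i6 or.ALU  RAW r2
c5: i7&i8 sll.ALU/st.MEM  pair
c6: i9 ld.MEM  no-port MEM/MEM
c7: i10&i11 st.MEM/or.ALU  pair
c8: i12&i13 add.ALU/st.MEM  pair

ISSUED = 9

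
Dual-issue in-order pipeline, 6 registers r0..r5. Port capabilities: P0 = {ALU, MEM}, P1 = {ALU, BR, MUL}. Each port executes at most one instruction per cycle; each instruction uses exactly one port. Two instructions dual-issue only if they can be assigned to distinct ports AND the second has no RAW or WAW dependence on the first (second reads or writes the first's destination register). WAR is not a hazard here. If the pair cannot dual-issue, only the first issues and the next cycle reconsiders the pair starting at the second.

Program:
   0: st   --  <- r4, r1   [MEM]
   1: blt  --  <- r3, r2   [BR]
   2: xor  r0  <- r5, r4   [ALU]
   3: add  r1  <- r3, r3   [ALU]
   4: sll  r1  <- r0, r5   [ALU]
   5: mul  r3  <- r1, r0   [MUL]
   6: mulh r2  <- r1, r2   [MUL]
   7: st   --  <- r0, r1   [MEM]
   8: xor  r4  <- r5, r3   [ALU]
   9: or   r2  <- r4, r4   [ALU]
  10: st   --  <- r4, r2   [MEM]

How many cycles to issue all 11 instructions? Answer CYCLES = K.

CYCLES = 8

t=0 i0&i1:st.MEM/blt.BR ; dual
t=1 i2&i3:xor.ALU/add.ALU ; dual
t=2 i4:sll.ALU ; RAW r1
t=3 i5:mul.MUL ; no-port MUL/MUL
t=4 i6&i7:mulh.MUL/st.MEM ; dual
t=5 i8:xor.ALU ; RAW r4
t=6 i9:or.ALU ; RAW r2
t=7 i10:st.MEM ; tail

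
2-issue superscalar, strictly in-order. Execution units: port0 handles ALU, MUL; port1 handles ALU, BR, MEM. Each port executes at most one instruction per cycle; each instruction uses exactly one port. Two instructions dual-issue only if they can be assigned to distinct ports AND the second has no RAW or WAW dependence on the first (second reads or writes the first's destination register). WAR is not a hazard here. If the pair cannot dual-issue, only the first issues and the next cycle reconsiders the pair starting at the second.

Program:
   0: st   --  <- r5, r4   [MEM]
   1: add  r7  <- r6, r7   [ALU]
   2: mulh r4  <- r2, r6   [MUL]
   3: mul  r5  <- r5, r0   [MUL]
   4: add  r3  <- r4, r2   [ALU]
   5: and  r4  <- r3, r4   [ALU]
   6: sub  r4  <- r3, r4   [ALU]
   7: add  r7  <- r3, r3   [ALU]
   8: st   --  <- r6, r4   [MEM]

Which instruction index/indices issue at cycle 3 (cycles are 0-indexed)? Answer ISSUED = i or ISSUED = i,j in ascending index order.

ISSUED = 5

  cy0 -> i0&i1 (st.MEM add.ALU) dual
  cy1 -> i2 (mulh.MUL) no-port MUL/MUL
  cy2 -> i3&i4 (mul.MUL add.ALU) dual
  cy3 -> i5 (and.ALU) RAW+WAW r4
  cy4 -> i6&i7 (sub.ALU add.ALU) dual
  cy5 -> i8 (st.MEM) tail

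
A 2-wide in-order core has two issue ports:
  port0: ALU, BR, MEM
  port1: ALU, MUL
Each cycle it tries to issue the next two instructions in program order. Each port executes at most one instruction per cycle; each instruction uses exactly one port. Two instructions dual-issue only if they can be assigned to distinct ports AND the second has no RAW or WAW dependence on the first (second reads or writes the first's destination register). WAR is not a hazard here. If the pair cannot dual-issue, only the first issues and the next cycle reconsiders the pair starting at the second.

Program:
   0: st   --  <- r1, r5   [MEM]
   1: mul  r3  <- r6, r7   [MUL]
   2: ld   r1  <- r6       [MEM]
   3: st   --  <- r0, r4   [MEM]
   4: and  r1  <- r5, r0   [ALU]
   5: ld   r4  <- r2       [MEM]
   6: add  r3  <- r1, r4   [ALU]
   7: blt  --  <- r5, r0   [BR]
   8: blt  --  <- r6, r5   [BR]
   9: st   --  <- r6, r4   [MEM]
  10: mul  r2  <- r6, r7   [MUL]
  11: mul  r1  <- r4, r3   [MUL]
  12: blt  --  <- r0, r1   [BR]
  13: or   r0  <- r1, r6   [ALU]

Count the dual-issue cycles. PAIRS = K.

PAIRS = 5

c0: i0+i1 st mul  pair
c1: i2 ld  no-port MEM/MEM
c2: i3+i4 st and  pair
c3: i5 ld  RAW r4
c4: i6+i7 add blt  pair
c5: i8 blt  no-port BR/MEM
c6: i9+i10 st mul  pair
c7: i11 mul  RAW r1
c8: i12+i13 blt or  pair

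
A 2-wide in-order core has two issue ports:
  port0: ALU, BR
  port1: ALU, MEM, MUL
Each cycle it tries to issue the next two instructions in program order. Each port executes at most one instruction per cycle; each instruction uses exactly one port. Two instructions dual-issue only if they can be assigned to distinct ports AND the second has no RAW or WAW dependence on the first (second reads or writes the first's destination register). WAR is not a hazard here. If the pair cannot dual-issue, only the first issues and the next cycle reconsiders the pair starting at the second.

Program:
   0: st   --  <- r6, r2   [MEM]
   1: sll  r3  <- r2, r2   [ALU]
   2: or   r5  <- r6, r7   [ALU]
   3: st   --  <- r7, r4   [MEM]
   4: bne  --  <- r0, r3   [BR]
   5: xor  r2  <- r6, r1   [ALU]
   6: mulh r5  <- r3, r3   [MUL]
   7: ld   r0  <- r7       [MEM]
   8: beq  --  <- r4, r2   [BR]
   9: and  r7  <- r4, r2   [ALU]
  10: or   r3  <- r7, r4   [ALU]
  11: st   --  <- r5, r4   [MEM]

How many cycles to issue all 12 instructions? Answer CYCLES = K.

#0 head=0: st.MEM+sll.ALU i0,i1 dual
#1 head=2: or.ALU+st.MEM i2,i3 dual
#2 head=4: bne.BR+xor.ALU i4,i5 dual
#3 head=6: mulh.MUL i6 no-port MUL/MEM
#4 head=7: ld.MEM+beq.BR i7,i8 dual
#5 head=9: and.ALU i9 RAW r7
#6 head=10: or.ALU+st.MEM i10,i11 dual

CYCLES = 7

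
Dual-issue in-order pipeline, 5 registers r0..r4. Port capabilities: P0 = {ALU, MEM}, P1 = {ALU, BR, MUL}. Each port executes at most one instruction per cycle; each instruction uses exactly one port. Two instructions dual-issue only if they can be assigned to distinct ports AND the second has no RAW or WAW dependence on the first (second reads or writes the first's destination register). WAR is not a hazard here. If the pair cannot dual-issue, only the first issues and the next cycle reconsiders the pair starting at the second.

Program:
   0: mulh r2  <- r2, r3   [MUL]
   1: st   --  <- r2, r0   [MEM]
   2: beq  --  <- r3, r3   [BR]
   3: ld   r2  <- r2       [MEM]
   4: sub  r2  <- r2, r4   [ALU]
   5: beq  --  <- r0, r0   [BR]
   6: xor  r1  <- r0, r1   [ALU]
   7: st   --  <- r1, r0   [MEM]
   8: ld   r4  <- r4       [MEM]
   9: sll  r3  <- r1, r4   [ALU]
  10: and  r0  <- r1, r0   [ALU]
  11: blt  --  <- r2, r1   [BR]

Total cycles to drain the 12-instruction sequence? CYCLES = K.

[0] i0  mulh  -- RAW r2
[1] i1+i2  st beq  -- pair
[2] i3  ld  -- RAW+WAW r2
[3] i4+i5  sub beq  -- pair
[4] i6  xor  -- RAW r1
[5] i7  st  -- no-port MEM/MEM
[6] i8  ld  -- RAW r4
[7] i9+i10  sll and  -- pair
[8] i11  blt  -- tail

CYCLES = 9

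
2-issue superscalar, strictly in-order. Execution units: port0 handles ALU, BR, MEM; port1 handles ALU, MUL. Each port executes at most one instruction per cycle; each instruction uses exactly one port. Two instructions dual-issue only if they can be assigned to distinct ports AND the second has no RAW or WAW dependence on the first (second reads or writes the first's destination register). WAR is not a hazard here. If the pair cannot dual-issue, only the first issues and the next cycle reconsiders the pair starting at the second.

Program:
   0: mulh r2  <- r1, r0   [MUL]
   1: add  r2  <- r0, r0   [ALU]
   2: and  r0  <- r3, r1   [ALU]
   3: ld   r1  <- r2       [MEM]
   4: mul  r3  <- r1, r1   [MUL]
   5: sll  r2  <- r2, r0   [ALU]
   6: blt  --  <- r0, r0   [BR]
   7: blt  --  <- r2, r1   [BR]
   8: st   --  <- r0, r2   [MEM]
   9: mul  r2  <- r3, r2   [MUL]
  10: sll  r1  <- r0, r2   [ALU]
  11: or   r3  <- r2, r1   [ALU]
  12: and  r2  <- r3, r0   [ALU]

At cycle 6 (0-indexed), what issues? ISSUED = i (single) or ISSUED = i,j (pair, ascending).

  cy0 -> i0 (mulh) WAW r2
  cy1 -> i1&i2 (add/and) pair
  cy2 -> i3 (ld) RAW r1
  cy3 -> i4&i5 (mul/sll) pair
  cy4 -> i6 (blt) no-port BR/BR
  cy5 -> i7 (blt) no-port BR/MEM
  cy6 -> i8&i9 (st/mul) pair
  cy7 -> i10 (sll) RAW r1
  cy8 -> i11 (or) RAW r3
  cy9 -> i12 (and) tail

ISSUED = 8,9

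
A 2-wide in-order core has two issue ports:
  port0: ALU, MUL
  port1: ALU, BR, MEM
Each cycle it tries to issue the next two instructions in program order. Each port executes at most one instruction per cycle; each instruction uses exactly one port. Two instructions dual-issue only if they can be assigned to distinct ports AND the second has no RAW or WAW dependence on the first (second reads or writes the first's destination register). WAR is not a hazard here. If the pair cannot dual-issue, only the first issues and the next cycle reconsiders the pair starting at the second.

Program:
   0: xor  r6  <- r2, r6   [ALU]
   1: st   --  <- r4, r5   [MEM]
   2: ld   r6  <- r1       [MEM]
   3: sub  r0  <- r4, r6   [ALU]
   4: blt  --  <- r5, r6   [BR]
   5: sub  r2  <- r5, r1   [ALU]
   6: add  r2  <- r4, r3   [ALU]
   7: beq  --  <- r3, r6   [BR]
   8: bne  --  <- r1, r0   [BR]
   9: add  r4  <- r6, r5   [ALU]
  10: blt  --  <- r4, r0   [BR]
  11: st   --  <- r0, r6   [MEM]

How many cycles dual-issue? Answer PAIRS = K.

PAIRS = 4

  cy0 -> i0+i1 (xor.ALU;st.MEM) dual
  cy1 -> i2 (ld.MEM) RAW r6
  cy2 -> i3+i4 (sub.ALU;blt.BR) dual
  cy3 -> i5 (sub.ALU) WAW r2
  cy4 -> i6+i7 (add.ALU;beq.BR) dual
  cy5 -> i8+i9 (bne.BR;add.ALU) dual
  cy6 -> i10 (blt.BR) no-port BR/MEM
  cy7 -> i11 (st.MEM) tail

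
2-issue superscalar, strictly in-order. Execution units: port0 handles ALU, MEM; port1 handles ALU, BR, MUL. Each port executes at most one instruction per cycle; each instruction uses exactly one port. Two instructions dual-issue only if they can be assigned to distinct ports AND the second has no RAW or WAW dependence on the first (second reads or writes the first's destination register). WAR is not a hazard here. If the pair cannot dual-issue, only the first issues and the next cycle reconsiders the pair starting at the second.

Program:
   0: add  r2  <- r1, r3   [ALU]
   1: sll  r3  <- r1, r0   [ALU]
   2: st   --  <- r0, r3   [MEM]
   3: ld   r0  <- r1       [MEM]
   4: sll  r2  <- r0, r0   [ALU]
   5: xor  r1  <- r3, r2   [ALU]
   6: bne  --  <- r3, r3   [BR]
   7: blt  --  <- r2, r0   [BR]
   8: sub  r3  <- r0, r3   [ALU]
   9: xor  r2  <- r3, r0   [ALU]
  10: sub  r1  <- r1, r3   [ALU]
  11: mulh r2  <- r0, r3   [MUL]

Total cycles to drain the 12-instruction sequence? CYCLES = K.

CYCLES = 8

#0 head=0: add.ALU/sll.ALU i0+i1 dual
#1 head=2: st.MEM i2 no-port MEM/MEM
#2 head=3: ld.MEM i3 RAW r0
#3 head=4: sll.ALU i4 RAW r2
#4 head=5: xor.ALU/bne.BR i5+i6 dual
#5 head=7: blt.BR/sub.ALU i7+i8 dual
#6 head=9: xor.ALU/sub.ALU i9+i10 dual
#7 head=11: mulh.MUL i11 tail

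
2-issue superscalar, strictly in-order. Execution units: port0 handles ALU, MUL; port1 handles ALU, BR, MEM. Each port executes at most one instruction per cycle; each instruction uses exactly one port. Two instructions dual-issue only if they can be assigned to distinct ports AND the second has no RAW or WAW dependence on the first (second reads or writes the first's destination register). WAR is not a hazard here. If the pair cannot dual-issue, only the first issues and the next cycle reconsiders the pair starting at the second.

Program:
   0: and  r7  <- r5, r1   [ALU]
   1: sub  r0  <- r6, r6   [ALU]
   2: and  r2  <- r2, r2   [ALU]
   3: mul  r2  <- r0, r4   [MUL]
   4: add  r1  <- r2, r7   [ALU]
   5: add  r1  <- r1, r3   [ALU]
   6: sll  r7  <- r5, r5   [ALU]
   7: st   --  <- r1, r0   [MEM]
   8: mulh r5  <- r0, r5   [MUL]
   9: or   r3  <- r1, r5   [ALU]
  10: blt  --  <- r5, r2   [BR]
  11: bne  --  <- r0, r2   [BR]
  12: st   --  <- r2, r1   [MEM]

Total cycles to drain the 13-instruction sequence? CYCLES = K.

CYCLES = 9

t=0 i0&i1:and/sub ; pair
t=1 i2:and ; WAW r2
t=2 i3:mul ; RAW r2
t=3 i4:add ; RAW+WAW r1
t=4 i5&i6:add/sll ; pair
t=5 i7&i8:st/mulh ; pair
t=6 i9&i10:or/blt ; pair
t=7 i11:bne ; no-port BR/MEM
t=8 i12:st ; tail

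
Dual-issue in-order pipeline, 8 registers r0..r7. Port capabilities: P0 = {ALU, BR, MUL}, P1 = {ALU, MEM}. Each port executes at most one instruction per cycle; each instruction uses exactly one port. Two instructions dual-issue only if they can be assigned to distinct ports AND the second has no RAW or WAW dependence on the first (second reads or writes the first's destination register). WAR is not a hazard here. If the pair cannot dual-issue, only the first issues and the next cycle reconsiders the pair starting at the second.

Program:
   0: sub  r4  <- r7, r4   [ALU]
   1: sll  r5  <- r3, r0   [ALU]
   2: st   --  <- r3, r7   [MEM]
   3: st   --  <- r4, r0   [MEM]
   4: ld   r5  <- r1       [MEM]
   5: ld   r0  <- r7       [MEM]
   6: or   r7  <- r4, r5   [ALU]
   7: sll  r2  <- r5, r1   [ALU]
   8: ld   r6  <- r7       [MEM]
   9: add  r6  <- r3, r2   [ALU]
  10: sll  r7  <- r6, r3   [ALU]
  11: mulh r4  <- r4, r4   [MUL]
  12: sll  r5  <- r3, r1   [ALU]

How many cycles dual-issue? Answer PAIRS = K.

PAIRS = 4

#0 head=0: sub sll i0+i1 2-wide
#1 head=2: st i2 no-port MEM/MEM
#2 head=3: st i3 no-port MEM/MEM
#3 head=4: ld i4 no-port MEM/MEM
#4 head=5: ld or i5+i6 2-wide
#5 head=7: sll ld i7+i8 2-wide
#6 head=9: add i9 RAW r6
#7 head=10: sll mulh i10+i11 2-wide
#8 head=12: sll i12 tail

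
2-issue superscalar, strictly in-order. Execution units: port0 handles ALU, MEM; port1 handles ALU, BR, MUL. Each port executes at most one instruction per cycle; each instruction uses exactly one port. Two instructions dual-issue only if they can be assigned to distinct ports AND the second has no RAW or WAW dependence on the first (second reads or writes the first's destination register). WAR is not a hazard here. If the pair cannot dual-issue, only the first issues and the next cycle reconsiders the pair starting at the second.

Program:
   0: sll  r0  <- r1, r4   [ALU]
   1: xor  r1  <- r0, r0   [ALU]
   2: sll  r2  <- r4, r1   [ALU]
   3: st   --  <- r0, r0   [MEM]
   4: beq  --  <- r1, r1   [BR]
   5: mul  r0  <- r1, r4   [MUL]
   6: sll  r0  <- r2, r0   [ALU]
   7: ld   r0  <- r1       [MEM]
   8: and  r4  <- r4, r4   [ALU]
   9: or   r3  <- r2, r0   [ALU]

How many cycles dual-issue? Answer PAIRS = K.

PAIRS = 2

[0] i0  sll.ALU  -- RAW r0
[1] i1  xor.ALU  -- RAW r1
[2] i2,i3  sll.ALU;st.MEM  -- dual
[3] i4  beq.BR  -- no-port BR/MUL
[4] i5  mul.MUL  -- RAW+WAW r0
[5] i6  sll.ALU  -- WAW r0
[6] i7,i8  ld.MEM;and.ALU  -- dual
[7] i9  or.ALU  -- tail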